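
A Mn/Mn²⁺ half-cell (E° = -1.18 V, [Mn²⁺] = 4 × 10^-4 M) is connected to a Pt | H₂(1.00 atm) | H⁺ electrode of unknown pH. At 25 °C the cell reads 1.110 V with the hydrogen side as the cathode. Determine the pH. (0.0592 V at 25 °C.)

E°_cell = 1.18 V and n = 2.
log Q = n(E° − E)/0.0592 = 2×(1.18 − 1.110)/0.0592 = 2.365.
With Q = [Mn²⁺]·P(H₂) / [H⁺]^2, solving for [H⁺] gives log[H⁺] = -2.881, so pH = 2.88.

pH = 2.88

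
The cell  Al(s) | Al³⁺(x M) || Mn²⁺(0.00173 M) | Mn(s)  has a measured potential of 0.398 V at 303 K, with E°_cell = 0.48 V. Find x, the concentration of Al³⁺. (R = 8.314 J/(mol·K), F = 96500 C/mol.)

0.89 M

From the Nernst equation, ln Q = nF(E° − E)/RT = 6×96500×(0.48 − 0.398)/(8.314×303) = 18.847, so Q = 1.53 × 10^8.
With Q = [Al³⁺]^2/[Mn²⁺]^3 and the known concentrations, [Al³⁺]^2 in the numerator gives [Al³⁺] = 0.89 M.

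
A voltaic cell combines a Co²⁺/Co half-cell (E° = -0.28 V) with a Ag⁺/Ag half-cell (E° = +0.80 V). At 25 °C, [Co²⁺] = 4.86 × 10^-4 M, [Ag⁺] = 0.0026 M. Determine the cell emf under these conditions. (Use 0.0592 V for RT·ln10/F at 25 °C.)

The Ag⁺/Ag couple has the higher reduction potential and acts as the cathode, so E°_cell = +0.80 − (-0.28) = 1.08 V.
Balancing electrons gives n = 2; the reaction quotient is Q = [Co²⁺]/[Ag⁺]^2 = 71.9.
At 25 °C, E = E° − (0.0592/n) log Q = 1.08 − (0.0592/2)(1.857) = 1.080 − 0.055 = 1.025 V.

1.03 V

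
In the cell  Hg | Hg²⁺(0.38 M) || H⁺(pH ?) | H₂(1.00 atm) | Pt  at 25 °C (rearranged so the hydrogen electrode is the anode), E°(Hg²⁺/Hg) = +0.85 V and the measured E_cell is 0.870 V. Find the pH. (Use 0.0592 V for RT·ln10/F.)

E°_cell = 0.85 V and n = 2.
log Q = n(E° − E)/0.0592 = 2×(0.85 − 0.870)/0.0592 = -0.676.
With Q = [H⁺]^2 / ([Hg²⁺]·P(H₂)), solving for [H⁺] gives log[H⁺] = -0.548, so pH = 0.55.

pH = 0.55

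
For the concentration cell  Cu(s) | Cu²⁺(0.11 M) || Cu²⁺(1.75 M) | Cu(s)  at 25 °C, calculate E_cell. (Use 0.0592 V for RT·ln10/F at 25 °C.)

Both half-cells are Cu²⁺/Cu, so E°_cell = 0. The concentrated side is the cathode; the cell reaction moves Cu²⁺ from high to low concentration with n = 2.
Q = [Cu²⁺]_dilute/[Cu²⁺]_conc = 0.11/1.75 = 0.0629.
E = 0 − (0.0592/2) log Q = −(0.0592/2)(-1.202) = 0.0356 V.

0.036 V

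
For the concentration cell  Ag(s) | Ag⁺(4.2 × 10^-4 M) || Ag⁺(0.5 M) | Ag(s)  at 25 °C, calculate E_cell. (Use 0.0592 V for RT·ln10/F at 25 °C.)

Both half-cells are Ag⁺/Ag, so E°_cell = 0. The concentrated side is the cathode; the cell reaction moves Ag⁺ from high to low concentration with n = 1.
Q = [Ag⁺]_dilute/[Ag⁺]_conc = 4.2 × 10^-4/0.5 = 8.4 × 10^-4.
E = 0 − (0.0592/1) log Q = −(0.0592/1)(-3.076) = 0.1821 V.

0.18 V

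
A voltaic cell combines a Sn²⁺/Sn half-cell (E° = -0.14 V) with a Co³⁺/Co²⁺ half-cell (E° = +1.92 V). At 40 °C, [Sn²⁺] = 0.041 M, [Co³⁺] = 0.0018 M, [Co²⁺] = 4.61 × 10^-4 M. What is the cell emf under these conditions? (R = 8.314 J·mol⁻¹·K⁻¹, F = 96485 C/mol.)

The Co³⁺/Co²⁺ couple has the higher reduction potential and acts as the cathode, so E°_cell = +1.92 − (-0.14) = 2.06 V.
Balancing electrons gives n = 2; the reaction quotient is Q = [Sn²⁺]·[Co²⁺]^2/[Co³⁺]^2 = 0.00269.
E = E° − (RT/nF) ln Q = 2.06 − (8.314×313)/(2×96485) × (-5.918) = 2.060 + 0.080 = 2.140 V.

2.14 V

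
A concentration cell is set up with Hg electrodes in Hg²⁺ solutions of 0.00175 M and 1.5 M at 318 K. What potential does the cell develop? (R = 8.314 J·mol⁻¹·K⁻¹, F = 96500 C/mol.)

0.093 V

Both half-cells are Hg²⁺/Hg, so E°_cell = 0. The concentrated side is the cathode; the cell reaction moves Hg²⁺ from high to low concentration with n = 2.
Q = [Hg²⁺]_dilute/[Hg²⁺]_conc = 0.00175/1.5 = 0.00117.
E = 0 − (RT/nF) ln Q = −((8.314×318)/(2×96500))(-6.754) = 0.0925 V.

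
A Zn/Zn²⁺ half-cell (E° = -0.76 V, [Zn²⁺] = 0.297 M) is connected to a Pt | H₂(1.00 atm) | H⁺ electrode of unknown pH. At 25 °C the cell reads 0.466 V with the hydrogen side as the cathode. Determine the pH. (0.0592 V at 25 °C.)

E°_cell = 0.76 V and n = 2.
log Q = n(E° − E)/0.0592 = 2×(0.76 − 0.466)/0.0592 = 9.932.
With Q = [Zn²⁺]·P(H₂) / [H⁺]^2, solving for [H⁺] gives log[H⁺] = -5.230, so pH = 5.23.

pH = 5.23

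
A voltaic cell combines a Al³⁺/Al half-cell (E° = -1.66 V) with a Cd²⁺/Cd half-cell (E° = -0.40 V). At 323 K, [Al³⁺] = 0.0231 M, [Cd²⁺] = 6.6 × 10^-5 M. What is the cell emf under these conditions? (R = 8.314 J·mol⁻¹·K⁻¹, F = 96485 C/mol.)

1.16 V

The Cd²⁺/Cd couple has the higher reduction potential and acts as the cathode, so E°_cell = -0.40 − (-1.66) = 1.26 V.
Balancing electrons gives n = 6; the reaction quotient is Q = [Al³⁺]^2/[Cd²⁺]^3 = 1.86 × 10^9.
E = E° − (RT/nF) ln Q = 1.26 − (8.314×323)/(6×96485) × (21.342) = 1.260 − 0.099 = 1.161 V.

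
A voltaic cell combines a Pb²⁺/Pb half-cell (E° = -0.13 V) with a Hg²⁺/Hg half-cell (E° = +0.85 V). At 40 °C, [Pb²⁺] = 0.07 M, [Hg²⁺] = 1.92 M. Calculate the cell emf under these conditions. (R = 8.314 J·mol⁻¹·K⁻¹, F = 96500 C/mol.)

1.02 V

The Hg²⁺/Hg couple has the higher reduction potential and acts as the cathode, so E°_cell = +0.85 − (-0.13) = 0.98 V.
Balancing electrons gives n = 2; the reaction quotient is Q = [Pb²⁺]/[Hg²⁺] = 0.0365.
E = E° − (RT/nF) ln Q = 0.98 − (8.314×313)/(2×96500) × (-3.312) = 0.980 + 0.045 = 1.025 V.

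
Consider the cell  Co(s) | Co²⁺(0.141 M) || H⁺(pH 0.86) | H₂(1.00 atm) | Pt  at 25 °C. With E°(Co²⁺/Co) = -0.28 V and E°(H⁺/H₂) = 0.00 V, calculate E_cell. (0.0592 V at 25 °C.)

The hydrogen couple is the cathode, so E°_cell = 0.28 V; n = 2.
[H⁺] = 10^(−0.86) = 0.14 M, and Q = [Co²⁺]·P(H₂) / [H⁺]^2 = 7.40.
E = E° − (0.0592/2) log Q = 0.28 − (0.0592/2)(0.869) = 0.254 V.

0.25 V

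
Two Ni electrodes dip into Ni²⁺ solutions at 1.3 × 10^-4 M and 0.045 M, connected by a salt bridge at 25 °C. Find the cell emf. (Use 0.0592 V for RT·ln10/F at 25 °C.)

0.075 V

Both half-cells are Ni²⁺/Ni, so E°_cell = 0. The concentrated side is the cathode; the cell reaction moves Ni²⁺ from high to low concentration with n = 2.
Q = [Ni²⁺]_dilute/[Ni²⁺]_conc = 1.3 × 10^-4/0.045 = 0.00289.
E = 0 − (0.0592/2) log Q = −(0.0592/2)(-2.539) = 0.0752 V.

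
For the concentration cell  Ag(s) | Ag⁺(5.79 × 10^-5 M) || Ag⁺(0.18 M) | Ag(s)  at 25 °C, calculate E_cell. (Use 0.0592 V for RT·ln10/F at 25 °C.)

0.21 V

Both half-cells are Ag⁺/Ag, so E°_cell = 0. The concentrated side is the cathode; the cell reaction moves Ag⁺ from high to low concentration with n = 1.
Q = [Ag⁺]_dilute/[Ag⁺]_conc = 5.79 × 10^-5/0.18 = 3.22 × 10^-4.
E = 0 − (0.0592/1) log Q = −(0.0592/1)(-3.493) = 0.2068 V.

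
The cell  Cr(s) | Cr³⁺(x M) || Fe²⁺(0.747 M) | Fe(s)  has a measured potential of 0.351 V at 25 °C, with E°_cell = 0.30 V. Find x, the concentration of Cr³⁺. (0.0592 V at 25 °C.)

0.0017 M

From the Nernst equation, log Q = n(E° − E)/0.0592 = 6(0.30 − 0.351)/0.0592 = -5.169, so Q = 6.78 × 10^-6.
With Q = [Cr³⁺]^2/[Fe²⁺]^3 and the known concentrations, [Cr³⁺]^2 in the numerator gives [Cr³⁺] = 0.0017 M.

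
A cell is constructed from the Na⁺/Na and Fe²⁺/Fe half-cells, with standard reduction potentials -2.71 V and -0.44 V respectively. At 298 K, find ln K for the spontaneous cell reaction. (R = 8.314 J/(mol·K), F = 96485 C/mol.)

E°_cell = -0.44 − (-2.71) = 2.27 V, with n = 2 electrons transferred.
At equilibrium E = 0, so the Nernst equation gives ln K = nFE°/RT = (2)(96485)(2.27)/((8.314)(298)) = 176.80.

ln K = 176.8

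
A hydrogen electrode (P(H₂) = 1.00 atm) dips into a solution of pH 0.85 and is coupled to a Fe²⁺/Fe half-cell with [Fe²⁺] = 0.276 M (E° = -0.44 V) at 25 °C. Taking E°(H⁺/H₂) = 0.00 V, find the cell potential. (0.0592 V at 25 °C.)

The hydrogen couple is the cathode, so E°_cell = 0.44 V; n = 2.
[H⁺] = 10^(−0.85) = 0.14 M, and Q = [Fe²⁺]·P(H₂) / [H⁺]^2 = 13.8.
E = E° − (0.0592/2) log Q = 0.44 − (0.0592/2)(1.141) = 0.406 V.

0.41 V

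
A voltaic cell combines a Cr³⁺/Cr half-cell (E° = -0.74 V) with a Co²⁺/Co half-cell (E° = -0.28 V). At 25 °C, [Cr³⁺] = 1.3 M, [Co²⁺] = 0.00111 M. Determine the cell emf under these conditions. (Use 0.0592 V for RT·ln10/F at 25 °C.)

0.370 V

The Co²⁺/Co couple has the higher reduction potential and acts as the cathode, so E°_cell = -0.28 − (-0.74) = 0.46 V.
Balancing electrons gives n = 6; the reaction quotient is Q = [Cr³⁺]^2/[Co²⁺]^3 = 1.24 × 10^9.
At 25 °C, E = E° − (0.0592/n) log Q = 0.46 − (0.0592/6)(9.092) = 0.460 − 0.090 = 0.370 V.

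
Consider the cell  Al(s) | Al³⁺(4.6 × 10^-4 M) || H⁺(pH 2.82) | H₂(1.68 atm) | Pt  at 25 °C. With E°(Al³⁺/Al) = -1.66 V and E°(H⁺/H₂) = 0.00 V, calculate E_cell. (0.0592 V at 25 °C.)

The hydrogen couple is the cathode, so E°_cell = 1.66 V; n = 6.
[H⁺] = 10^(−2.82) = 0.0015 M, and Q = [Al³⁺]^2·P(H₂)^3 / [H⁺]^6 = 8.35 × 10^10.
E = E° − (0.0592/6) log Q = 1.66 − (0.0592/6)(10.921) = 1.552 V.

1.55 V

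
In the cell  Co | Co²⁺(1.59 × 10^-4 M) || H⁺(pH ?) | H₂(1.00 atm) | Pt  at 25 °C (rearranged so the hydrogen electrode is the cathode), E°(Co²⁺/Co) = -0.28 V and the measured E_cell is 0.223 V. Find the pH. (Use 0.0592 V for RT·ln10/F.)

pH = 2.86

E°_cell = 0.28 V and n = 2.
log Q = n(E° − E)/0.0592 = 2×(0.28 − 0.223)/0.0592 = 1.926.
With Q = [Co²⁺]·P(H₂) / [H⁺]^2, solving for [H⁺] gives log[H⁺] = -2.862, so pH = 2.86.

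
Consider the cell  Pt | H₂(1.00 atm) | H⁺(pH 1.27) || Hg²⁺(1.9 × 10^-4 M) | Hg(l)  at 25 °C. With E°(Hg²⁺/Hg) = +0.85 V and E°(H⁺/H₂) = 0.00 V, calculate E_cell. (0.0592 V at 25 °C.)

The Hg²⁺/Hg couple is the cathode, so E°_cell = 0.85 V; n = 2.
[H⁺] = 10^(−1.27) = 0.054 M, and Q = [H⁺]^2 / ([Hg²⁺]·P(H₂)) = 15.2.
E = E° − (0.0592/2) log Q = 0.85 − (0.0592/2)(1.181) = 0.815 V.

0.82 V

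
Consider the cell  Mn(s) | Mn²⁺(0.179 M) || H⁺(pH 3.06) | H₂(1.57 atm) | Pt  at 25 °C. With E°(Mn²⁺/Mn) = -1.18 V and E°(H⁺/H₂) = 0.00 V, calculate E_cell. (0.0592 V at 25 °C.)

1.02 V

The hydrogen couple is the cathode, so E°_cell = 1.18 V; n = 2.
[H⁺] = 10^(−3.06) = 8.7 × 10^-4 M, and Q = [Mn²⁺]·P(H₂) / [H⁺]^2 = 3.7 × 10^5.
E = E° − (0.0592/2) log Q = 1.18 − (0.0592/2)(5.569) = 1.015 V.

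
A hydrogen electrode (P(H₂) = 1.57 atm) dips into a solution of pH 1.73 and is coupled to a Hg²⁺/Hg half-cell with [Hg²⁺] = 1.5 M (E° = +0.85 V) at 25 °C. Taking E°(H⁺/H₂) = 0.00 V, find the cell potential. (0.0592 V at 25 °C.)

0.96 V

The Hg²⁺/Hg couple is the cathode, so E°_cell = 0.85 V; n = 2.
[H⁺] = 10^(−1.73) = 0.019 M, and Q = [H⁺]^2 / ([Hg²⁺]·P(H₂)) = 1.47 × 10^-4.
E = E° − (0.0592/2) log Q = 0.85 − (0.0592/2)(-3.832) = 0.963 V.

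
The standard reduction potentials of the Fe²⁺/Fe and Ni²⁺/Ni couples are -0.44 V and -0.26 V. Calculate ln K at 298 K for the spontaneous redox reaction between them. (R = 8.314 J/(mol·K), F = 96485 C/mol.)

E°_cell = -0.26 − (-0.44) = 0.18 V, with n = 2 electrons transferred.
At equilibrium E = 0, so the Nernst equation gives ln K = nFE°/RT = (2)(96485)(0.18)/((8.314)(298)) = 14.02.

ln K = 14.0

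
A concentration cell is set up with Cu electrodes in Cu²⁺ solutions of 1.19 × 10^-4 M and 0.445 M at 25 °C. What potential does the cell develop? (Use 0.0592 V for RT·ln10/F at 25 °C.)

0.11 V

Both half-cells are Cu²⁺/Cu, so E°_cell = 0. The concentrated side is the cathode; the cell reaction moves Cu²⁺ from high to low concentration with n = 2.
Q = [Cu²⁺]_dilute/[Cu²⁺]_conc = 1.19 × 10^-4/0.445 = 2.67 × 10^-4.
E = 0 − (0.0592/2) log Q = −(0.0592/2)(-3.573) = 0.1058 V.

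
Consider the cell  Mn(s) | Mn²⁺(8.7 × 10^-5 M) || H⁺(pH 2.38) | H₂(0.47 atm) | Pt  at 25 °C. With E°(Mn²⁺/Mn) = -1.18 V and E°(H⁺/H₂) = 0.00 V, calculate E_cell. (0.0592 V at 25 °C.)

The hydrogen couple is the cathode, so E°_cell = 1.18 V; n = 2.
[H⁺] = 10^(−2.38) = 0.0042 M, and Q = [Mn²⁺]·P(H₂) / [H⁺]^2 = 2.35.
E = E° − (0.0592/2) log Q = 1.18 − (0.0592/2)(0.372) = 1.169 V.

1.17 V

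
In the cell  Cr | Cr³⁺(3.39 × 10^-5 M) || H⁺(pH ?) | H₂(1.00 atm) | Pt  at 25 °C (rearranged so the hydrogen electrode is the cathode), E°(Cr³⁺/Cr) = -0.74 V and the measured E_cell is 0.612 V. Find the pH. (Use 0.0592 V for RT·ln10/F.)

E°_cell = 0.74 V and n = 6.
log Q = n(E° − E)/0.0592 = 6×(0.74 − 0.612)/0.0592 = 12.973.
With Q = [Cr³⁺]^2·P(H₂)^3 / [H⁺]^6, solving for [H⁺] gives log[H⁺] = -3.652, so pH = 3.65.

pH = 3.65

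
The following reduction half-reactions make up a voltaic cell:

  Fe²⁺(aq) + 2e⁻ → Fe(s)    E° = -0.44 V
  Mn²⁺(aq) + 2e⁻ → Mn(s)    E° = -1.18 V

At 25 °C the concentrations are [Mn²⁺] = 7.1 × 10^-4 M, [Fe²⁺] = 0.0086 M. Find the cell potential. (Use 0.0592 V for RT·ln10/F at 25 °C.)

The Fe²⁺/Fe couple has the higher reduction potential and acts as the cathode, so E°_cell = -0.44 − (-1.18) = 0.74 V.
Balancing electrons gives n = 2; the reaction quotient is Q = [Mn²⁺]/[Fe²⁺] = 0.0826.
At 25 °C, E = E° − (0.0592/n) log Q = 0.74 − (0.0592/2)(-1.083) = 0.740 + 0.032 = 0.772 V.

0.772 V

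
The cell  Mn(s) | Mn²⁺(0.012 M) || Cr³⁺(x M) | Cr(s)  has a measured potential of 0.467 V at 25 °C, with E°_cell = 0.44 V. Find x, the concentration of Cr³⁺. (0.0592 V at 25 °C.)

From the Nernst equation, log Q = n(E° − E)/0.0592 = 6(0.44 − 0.467)/0.0592 = -2.736, so Q = 0.00183.
With Q = [Mn²⁺]^3/[Cr³⁺]^2 and the known concentrations, [Cr³⁺]^2 in the denominator gives [Cr³⁺] = 0.031 M.

0.031 M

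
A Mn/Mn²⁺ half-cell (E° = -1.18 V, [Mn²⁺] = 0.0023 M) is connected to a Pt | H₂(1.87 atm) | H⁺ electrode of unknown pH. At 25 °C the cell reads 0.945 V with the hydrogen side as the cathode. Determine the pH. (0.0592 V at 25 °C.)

E°_cell = 1.18 V and n = 2.
log Q = n(E° − E)/0.0592 = 2×(1.18 − 0.945)/0.0592 = 7.939.
With Q = [Mn²⁺]·P(H₂) / [H⁺]^2, solving for [H⁺] gives log[H⁺] = -5.153, so pH = 5.15.

pH = 5.15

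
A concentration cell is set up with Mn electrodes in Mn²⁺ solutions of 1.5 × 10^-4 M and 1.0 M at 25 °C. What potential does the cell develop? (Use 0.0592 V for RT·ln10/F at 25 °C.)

Both half-cells are Mn²⁺/Mn, so E°_cell = 0. The concentrated side is the cathode; the cell reaction moves Mn²⁺ from high to low concentration with n = 2.
Q = [Mn²⁺]_dilute/[Mn²⁺]_conc = 1.5 × 10^-4/1.0 = 1.5 × 10^-4.
E = 0 − (0.0592/2) log Q = −(0.0592/2)(-3.824) = 0.1132 V.

0.11 V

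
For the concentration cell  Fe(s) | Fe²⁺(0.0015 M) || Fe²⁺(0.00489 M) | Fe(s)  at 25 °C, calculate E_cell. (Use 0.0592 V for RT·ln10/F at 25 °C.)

0.015 V

Both half-cells are Fe²⁺/Fe, so E°_cell = 0. The concentrated side is the cathode; the cell reaction moves Fe²⁺ from high to low concentration with n = 2.
Q = [Fe²⁺]_dilute/[Fe²⁺]_conc = 0.0015/0.00489 = 0.307.
E = 0 − (0.0592/2) log Q = −(0.0592/2)(-0.513) = 0.0152 V.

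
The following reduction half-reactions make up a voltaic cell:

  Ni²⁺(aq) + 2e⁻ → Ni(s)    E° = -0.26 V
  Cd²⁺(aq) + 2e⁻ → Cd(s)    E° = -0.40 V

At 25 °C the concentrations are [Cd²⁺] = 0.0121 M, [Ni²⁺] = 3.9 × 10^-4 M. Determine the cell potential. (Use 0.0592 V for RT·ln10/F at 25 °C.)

The Ni²⁺/Ni couple has the higher reduction potential and acts as the cathode, so E°_cell = -0.26 − (-0.40) = 0.14 V.
Balancing electrons gives n = 2; the reaction quotient is Q = [Cd²⁺]/[Ni²⁺] = 31.0.
At 25 °C, E = E° − (0.0592/n) log Q = 0.14 − (0.0592/2)(1.492) = 0.140 − 0.044 = 0.096 V.

0.096 V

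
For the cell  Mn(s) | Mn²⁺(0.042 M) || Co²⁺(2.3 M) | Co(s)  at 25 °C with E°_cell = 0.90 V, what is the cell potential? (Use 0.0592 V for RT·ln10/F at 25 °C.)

Balancing electrons gives n = 2; the reaction quotient is Q = [Mn²⁺]/[Co²⁺] = 0.0183.
At 25 °C, E = E° − (0.0592/n) log Q = 0.90 − (0.0592/2)(-1.738) = 0.900 + 0.051 = 0.951 V.

0.951 V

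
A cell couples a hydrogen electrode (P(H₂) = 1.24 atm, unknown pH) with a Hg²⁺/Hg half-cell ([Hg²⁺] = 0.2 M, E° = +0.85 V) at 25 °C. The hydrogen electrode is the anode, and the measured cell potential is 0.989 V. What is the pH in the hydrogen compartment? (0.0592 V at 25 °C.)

pH = 2.65

E°_cell = 0.85 V and n = 2.
log Q = n(E° − E)/0.0592 = 2×(0.85 − 0.989)/0.0592 = -4.696.
With Q = [H⁺]^2 / ([Hg²⁺]·P(H₂)), solving for [H⁺] gives log[H⁺] = -2.651, so pH = 2.65.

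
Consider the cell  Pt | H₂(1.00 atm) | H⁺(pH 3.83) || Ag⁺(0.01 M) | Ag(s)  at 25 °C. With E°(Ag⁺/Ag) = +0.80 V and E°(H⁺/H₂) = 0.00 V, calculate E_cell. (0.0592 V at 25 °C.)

The Ag⁺/Ag couple is the cathode, so E°_cell = 0.80 V; n = 2.
[H⁺] = 10^(−3.83) = 1.5 × 10^-4 M, and Q = [H⁺]^2 / ([Ag⁺]^2·P(H₂)) = 2.19 × 10^-4.
E = E° − (0.0592/2) log Q = 0.80 − (0.0592/2)(-3.660) = 0.908 V.

0.91 V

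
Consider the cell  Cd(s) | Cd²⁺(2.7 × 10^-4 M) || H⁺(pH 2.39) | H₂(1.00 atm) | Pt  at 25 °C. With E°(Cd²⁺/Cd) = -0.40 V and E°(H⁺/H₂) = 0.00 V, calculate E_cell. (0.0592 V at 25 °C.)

0.36 V

The hydrogen couple is the cathode, so E°_cell = 0.40 V; n = 2.
[H⁺] = 10^(−2.39) = 0.0041 M, and Q = [Cd²⁺]·P(H₂) / [H⁺]^2 = 16.3.
E = E° − (0.0592/2) log Q = 0.40 − (0.0592/2)(1.211) = 0.364 V.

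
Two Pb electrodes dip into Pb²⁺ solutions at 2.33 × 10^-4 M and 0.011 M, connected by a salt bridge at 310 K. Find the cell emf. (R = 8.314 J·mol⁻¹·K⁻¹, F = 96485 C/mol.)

Both half-cells are Pb²⁺/Pb, so E°_cell = 0. The concentrated side is the cathode; the cell reaction moves Pb²⁺ from high to low concentration with n = 2.
Q = [Pb²⁺]_dilute/[Pb²⁺]_conc = 2.33 × 10^-4/0.011 = 0.0212.
E = 0 − (RT/nF) ln Q = −((8.314×310)/(2×96485))(-3.855) = 0.0515 V.

0.051 V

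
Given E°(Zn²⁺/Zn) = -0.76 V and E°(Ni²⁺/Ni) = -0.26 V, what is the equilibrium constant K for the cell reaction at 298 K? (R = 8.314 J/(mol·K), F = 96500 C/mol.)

8.2 × 10^16

E°_cell = -0.26 − (-0.76) = 0.50 V, with n = 2 electrons transferred.
At equilibrium E = 0, so the Nernst equation gives ln K = nFE°/RT = (2)(96500)(0.50)/((8.314)(298)) = 38.95.
K = e^38.95 = 8.2 × 10^16.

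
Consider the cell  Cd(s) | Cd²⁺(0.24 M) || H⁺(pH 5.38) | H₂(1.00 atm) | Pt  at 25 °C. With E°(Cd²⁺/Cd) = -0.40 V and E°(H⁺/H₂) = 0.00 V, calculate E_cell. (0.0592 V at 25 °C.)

The hydrogen couple is the cathode, so E°_cell = 0.40 V; n = 2.
[H⁺] = 10^(−5.38) = 4.2 × 10^-6 M, and Q = [Cd²⁺]·P(H₂) / [H⁺]^2 = 1.38 × 10^10.
E = E° − (0.0592/2) log Q = 0.40 − (0.0592/2)(10.140) = 0.100 V.

0.100 V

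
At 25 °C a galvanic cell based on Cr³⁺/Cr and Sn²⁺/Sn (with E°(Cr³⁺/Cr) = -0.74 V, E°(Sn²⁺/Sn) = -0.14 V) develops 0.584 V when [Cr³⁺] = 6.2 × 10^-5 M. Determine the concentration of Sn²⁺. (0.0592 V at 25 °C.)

4.5 × 10^-4 M

From the Nernst equation, log Q = n(E° − E)/0.0592 = 6(0.60 − 0.584)/0.0592 = 1.622, so Q = 41.8.
With Q = [Cr³⁺]^2/[Sn²⁺]^3 and the known concentrations, [Sn²⁺]^3 in the denominator gives [Sn²⁺] = 4.5 × 10^-4 M.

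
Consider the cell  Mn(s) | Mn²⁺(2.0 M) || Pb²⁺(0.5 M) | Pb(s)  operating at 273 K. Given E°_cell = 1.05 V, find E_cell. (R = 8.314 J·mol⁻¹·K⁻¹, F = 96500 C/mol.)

Balancing electrons gives n = 2; the reaction quotient is Q = [Mn²⁺]/[Pb²⁺] = 4.00.
E = E° − (RT/nF) ln Q = 1.05 − (8.314×273)/(2×96500) × (1.386) = 1.050 − 0.016 = 1.034 V.

1.03 V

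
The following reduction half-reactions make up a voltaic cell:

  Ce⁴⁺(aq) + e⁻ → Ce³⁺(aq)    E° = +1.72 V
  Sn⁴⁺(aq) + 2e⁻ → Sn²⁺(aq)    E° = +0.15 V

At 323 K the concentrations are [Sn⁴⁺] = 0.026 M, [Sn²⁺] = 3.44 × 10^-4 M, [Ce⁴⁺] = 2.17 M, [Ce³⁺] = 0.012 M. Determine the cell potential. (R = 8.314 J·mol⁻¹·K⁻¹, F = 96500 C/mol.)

1.65 V

The Ce⁴⁺/Ce³⁺ couple has the higher reduction potential and acts as the cathode, so E°_cell = +1.72 − (+0.15) = 1.57 V.
Balancing electrons gives n = 2; the reaction quotient is Q = [Sn⁴⁺]·[Ce³⁺]^2/([Sn²⁺]·[Ce⁴⁺]^2) = 0.00231.
E = E° − (RT/nF) ln Q = 1.57 − (8.314×323)/(2×96500) × (-6.070) = 1.570 + 0.084 = 1.654 V.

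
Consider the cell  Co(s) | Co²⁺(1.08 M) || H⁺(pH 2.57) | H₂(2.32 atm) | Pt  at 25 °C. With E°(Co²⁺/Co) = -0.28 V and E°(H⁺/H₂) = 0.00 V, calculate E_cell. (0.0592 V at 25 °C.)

The hydrogen couple is the cathode, so E°_cell = 0.28 V; n = 2.
[H⁺] = 10^(−2.57) = 0.0027 M, and Q = [Co²⁺]·P(H₂) / [H⁺]^2 = 3.46 × 10^5.
E = E° − (0.0592/2) log Q = 0.28 − (0.0592/2)(5.539) = 0.116 V.

0.12 V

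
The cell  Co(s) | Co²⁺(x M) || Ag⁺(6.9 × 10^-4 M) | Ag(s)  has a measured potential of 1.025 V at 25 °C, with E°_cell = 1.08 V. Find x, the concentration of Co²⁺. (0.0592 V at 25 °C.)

3.4 × 10^-5 M

From the Nernst equation, log Q = n(E° − E)/0.0592 = 2(1.08 − 1.025)/0.0592 = 1.858, so Q = 72.1.
With Q = [Co²⁺]/[Ag⁺]^2 and the known concentrations, [Co²⁺] in the numerator gives [Co²⁺] = 3.4 × 10^-5 M.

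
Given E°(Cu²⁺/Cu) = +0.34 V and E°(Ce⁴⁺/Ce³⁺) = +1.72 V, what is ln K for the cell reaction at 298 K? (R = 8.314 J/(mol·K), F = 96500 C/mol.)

E°_cell = +1.72 − (+0.34) = 1.38 V, with n = 2 electrons transferred.
At equilibrium E = 0, so the Nernst equation gives ln K = nFE°/RT = (2)(96500)(1.38)/((8.314)(298)) = 107.50.

ln K = 107.5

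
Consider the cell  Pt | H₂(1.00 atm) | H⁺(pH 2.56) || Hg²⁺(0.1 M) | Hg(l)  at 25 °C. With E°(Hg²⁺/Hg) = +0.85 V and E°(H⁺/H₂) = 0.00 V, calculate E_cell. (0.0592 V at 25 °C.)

0.97 V

The Hg²⁺/Hg couple is the cathode, so E°_cell = 0.85 V; n = 2.
[H⁺] = 10^(−2.56) = 0.0028 M, and Q = [H⁺]^2 / ([Hg²⁺]·P(H₂)) = 7.59 × 10^-5.
E = E° − (0.0592/2) log Q = 0.85 − (0.0592/2)(-4.120) = 0.972 V.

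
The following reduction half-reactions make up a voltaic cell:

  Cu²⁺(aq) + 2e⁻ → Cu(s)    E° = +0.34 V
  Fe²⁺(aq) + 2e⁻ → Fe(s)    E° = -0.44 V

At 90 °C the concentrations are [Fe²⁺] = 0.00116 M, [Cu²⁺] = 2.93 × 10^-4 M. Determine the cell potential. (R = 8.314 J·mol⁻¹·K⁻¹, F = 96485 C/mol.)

The Cu²⁺/Cu couple has the higher reduction potential and acts as the cathode, so E°_cell = +0.34 − (-0.44) = 0.78 V.
Balancing electrons gives n = 2; the reaction quotient is Q = [Fe²⁺]/[Cu²⁺] = 3.96.
E = E° − (RT/nF) ln Q = 0.78 − (8.314×363)/(2×96485) × (1.376) = 0.780 − 0.022 = 0.758 V.

0.758 V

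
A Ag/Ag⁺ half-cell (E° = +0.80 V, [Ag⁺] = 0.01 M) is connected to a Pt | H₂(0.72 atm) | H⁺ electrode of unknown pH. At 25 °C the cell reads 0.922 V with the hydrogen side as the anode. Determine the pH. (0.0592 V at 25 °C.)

E°_cell = 0.80 V and n = 2.
log Q = n(E° − E)/0.0592 = 2×(0.80 − 0.922)/0.0592 = -4.122.
With Q = [H⁺]^2 / ([Ag⁺]^2·P(H₂)), solving for [H⁺] gives log[H⁺] = -4.132, so pH = 4.13.

pH = 4.13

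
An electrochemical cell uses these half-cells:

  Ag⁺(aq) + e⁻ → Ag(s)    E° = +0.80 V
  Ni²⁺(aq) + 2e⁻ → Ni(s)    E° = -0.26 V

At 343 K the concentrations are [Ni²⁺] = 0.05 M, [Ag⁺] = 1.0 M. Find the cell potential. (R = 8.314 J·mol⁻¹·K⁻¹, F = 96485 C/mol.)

The Ag⁺/Ag couple has the higher reduction potential and acts as the cathode, so E°_cell = +0.80 − (-0.26) = 1.06 V.
Balancing electrons gives n = 2; the reaction quotient is Q = [Ni²⁺]/[Ag⁺]^2 = 0.0500.
E = E° − (RT/nF) ln Q = 1.06 − (8.314×343)/(2×96485) × (-2.996) = 1.060 + 0.044 = 1.104 V.

1.10 V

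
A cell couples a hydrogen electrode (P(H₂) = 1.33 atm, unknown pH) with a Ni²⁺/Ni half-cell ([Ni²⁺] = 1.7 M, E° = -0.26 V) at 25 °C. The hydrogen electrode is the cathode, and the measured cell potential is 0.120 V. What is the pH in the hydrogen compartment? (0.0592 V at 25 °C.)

E°_cell = 0.26 V and n = 2.
log Q = n(E° − E)/0.0592 = 2×(0.26 − 0.120)/0.0592 = 4.730.
With Q = [Ni²⁺]·P(H₂) / [H⁺]^2, solving for [H⁺] gives log[H⁺] = -2.188, so pH = 2.19.

pH = 2.19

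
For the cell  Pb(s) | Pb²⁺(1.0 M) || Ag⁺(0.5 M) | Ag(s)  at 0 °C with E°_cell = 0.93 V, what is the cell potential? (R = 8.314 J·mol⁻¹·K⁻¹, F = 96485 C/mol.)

Balancing electrons gives n = 2; the reaction quotient is Q = [Pb²⁺]/[Ag⁺]^2 = 4.00.
E = E° − (RT/nF) ln Q = 0.93 − (8.314×273)/(2×96485) × (1.386) = 0.930 − 0.016 = 0.914 V.

0.914 V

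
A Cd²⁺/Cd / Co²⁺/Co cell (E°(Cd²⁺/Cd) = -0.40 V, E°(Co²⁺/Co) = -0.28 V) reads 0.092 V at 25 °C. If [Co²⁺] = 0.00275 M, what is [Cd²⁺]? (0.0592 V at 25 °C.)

0.024 M

From the Nernst equation, log Q = n(E° − E)/0.0592 = 2(0.12 − 0.092)/0.0592 = 0.946, so Q = 8.83.
With Q = [Cd²⁺]/[Co²⁺] and the known concentrations, [Cd²⁺] in the numerator gives [Cd²⁺] = 0.024 M.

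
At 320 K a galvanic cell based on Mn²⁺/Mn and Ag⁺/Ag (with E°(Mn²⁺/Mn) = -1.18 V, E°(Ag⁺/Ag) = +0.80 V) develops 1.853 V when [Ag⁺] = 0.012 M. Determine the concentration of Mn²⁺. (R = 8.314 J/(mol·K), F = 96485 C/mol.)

From the Nernst equation, ln Q = nF(E° − E)/RT = 2×96485×(1.98 − 1.853)/(8.314×320) = 9.212, so Q = 1 × 10^4.
With Q = [Mn²⁺]/[Ag⁺]^2 and the known concentrations, [Mn²⁺] in the numerator gives [Mn²⁺] = 1.4 M.

1.4 M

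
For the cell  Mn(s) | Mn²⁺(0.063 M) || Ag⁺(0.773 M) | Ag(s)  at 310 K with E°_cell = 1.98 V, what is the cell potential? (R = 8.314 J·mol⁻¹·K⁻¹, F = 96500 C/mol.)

2.01 V

Balancing electrons gives n = 2; the reaction quotient is Q = [Mn²⁺]/[Ag⁺]^2 = 0.105.
E = E° − (RT/nF) ln Q = 1.98 − (8.314×310)/(2×96500) × (-2.250) = 1.980 + 0.030 = 2.010 V.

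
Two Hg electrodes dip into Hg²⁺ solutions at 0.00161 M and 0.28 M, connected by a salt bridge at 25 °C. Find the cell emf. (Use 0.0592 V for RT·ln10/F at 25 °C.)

0.066 V

Both half-cells are Hg²⁺/Hg, so E°_cell = 0. The concentrated side is the cathode; the cell reaction moves Hg²⁺ from high to low concentration with n = 2.
Q = [Hg²⁺]_dilute/[Hg²⁺]_conc = 0.00161/0.28 = 0.00575.
E = 0 − (0.0592/2) log Q = −(0.0592/2)(-2.240) = 0.0663 V.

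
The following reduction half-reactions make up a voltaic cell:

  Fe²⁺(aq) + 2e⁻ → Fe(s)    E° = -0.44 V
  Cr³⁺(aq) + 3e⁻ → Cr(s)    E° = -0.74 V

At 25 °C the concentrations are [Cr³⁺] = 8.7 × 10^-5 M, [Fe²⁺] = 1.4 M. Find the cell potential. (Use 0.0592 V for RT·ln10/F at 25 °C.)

0.384 V

The Fe²⁺/Fe couple has the higher reduction potential and acts as the cathode, so E°_cell = -0.44 − (-0.74) = 0.30 V.
Balancing electrons gives n = 6; the reaction quotient is Q = [Cr³⁺]^2/[Fe²⁺]^3 = 2.76 × 10^-9.
At 25 °C, E = E° − (0.0592/n) log Q = 0.30 − (0.0592/6)(-8.559) = 0.300 + 0.084 = 0.384 V.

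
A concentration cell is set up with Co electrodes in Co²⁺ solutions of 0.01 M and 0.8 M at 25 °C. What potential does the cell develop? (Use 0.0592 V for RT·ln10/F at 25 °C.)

Both half-cells are Co²⁺/Co, so E°_cell = 0. The concentrated side is the cathode; the cell reaction moves Co²⁺ from high to low concentration with n = 2.
Q = [Co²⁺]_dilute/[Co²⁺]_conc = 0.01/0.8 = 0.0125.
E = 0 − (0.0592/2) log Q = −(0.0592/2)(-1.903) = 0.0563 V.

0.056 V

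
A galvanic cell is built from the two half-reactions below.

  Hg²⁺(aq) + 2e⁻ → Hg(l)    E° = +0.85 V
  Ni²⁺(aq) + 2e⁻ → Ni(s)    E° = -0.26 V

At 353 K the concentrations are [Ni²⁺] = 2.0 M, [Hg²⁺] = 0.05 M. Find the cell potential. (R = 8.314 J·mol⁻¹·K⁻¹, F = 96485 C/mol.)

The Hg²⁺/Hg couple has the higher reduction potential and acts as the cathode, so E°_cell = +0.85 − (-0.26) = 1.11 V.
Balancing electrons gives n = 2; the reaction quotient is Q = [Ni²⁺]/[Hg²⁺] = 40.0.
E = E° − (RT/nF) ln Q = 1.11 − (8.314×353)/(2×96485) × (3.689) = 1.110 − 0.056 = 1.054 V.

1.05 V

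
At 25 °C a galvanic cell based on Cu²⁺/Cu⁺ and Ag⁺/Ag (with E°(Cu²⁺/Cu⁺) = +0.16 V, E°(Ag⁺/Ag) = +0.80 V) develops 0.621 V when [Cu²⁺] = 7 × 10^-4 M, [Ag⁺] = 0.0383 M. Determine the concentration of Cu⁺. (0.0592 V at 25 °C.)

0.0087 M

From the Nernst equation, log Q = n(E° − E)/0.0592 = 1(0.64 − 0.621)/0.0592 = 0.321, so Q = 2.09.
With Q = [Cu²⁺]/([Cu⁺]·[Ag⁺]) and the known concentrations, [Cu⁺] in the denominator gives [Cu⁺] = 0.0087 M.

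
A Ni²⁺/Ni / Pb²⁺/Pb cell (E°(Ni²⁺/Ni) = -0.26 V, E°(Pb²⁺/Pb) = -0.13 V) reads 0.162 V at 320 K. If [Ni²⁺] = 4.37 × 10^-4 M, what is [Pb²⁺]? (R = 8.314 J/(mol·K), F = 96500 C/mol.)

0.0045 M

From the Nernst equation, ln Q = nF(E° − E)/RT = 2×96500×(0.13 − 0.162)/(8.314×320) = -2.321, so Q = 0.0981.
With Q = [Ni²⁺]/[Pb²⁺] and the known concentrations, [Pb²⁺] in the denominator gives [Pb²⁺] = 0.0045 M.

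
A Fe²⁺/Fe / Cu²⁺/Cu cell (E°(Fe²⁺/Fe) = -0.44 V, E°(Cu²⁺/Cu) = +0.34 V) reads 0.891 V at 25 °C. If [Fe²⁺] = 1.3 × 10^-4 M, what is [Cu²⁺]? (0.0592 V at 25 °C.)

0.73 M

From the Nernst equation, log Q = n(E° − E)/0.0592 = 2(0.78 − 0.891)/0.0592 = -3.750, so Q = 1.78 × 10^-4.
With Q = [Fe²⁺]/[Cu²⁺] and the known concentrations, [Cu²⁺] in the denominator gives [Cu²⁺] = 0.73 M.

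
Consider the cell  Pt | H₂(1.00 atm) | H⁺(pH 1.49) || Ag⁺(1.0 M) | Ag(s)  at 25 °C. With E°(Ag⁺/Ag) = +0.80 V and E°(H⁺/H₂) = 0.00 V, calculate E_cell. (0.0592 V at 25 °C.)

0.89 V

The Ag⁺/Ag couple is the cathode, so E°_cell = 0.80 V; n = 2.
[H⁺] = 10^(−1.49) = 0.032 M, and Q = [H⁺]^2 / ([Ag⁺]^2·P(H₂)) = 0.00105.
E = E° − (0.0592/2) log Q = 0.80 − (0.0592/2)(-2.980) = 0.888 V.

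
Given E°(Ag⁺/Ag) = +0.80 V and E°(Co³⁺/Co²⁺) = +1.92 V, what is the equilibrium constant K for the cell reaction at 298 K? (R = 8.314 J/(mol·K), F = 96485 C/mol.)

E°_cell = +1.92 − (+0.80) = 1.12 V, with n = 1 electron transferred.
At equilibrium E = 0, so the Nernst equation gives ln K = nFE°/RT = (1)(96485)(1.12)/((8.314)(298)) = 43.62.
K = e^43.62 = 8.8 × 10^18.

8.8 × 10^18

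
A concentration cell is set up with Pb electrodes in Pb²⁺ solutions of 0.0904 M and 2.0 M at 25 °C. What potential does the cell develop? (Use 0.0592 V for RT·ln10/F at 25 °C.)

0.040 V

Both half-cells are Pb²⁺/Pb, so E°_cell = 0. The concentrated side is the cathode; the cell reaction moves Pb²⁺ from high to low concentration with n = 2.
Q = [Pb²⁺]_dilute/[Pb²⁺]_conc = 0.0904/2.0 = 0.0452.
E = 0 − (0.0592/2) log Q = −(0.0592/2)(-1.345) = 0.0398 V.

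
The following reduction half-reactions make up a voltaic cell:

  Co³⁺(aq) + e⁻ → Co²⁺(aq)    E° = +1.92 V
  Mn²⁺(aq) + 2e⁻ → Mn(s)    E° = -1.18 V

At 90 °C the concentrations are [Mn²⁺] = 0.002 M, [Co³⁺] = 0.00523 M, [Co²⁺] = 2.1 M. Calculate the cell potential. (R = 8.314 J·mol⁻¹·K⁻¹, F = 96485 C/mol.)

3.01 V

The Co³⁺/Co²⁺ couple has the higher reduction potential and acts as the cathode, so E°_cell = +1.92 − (-1.18) = 3.10 V.
Balancing electrons gives n = 2; the reaction quotient is Q = [Mn²⁺]·[Co²⁺]^2/[Co³⁺]^2 = 322.
E = E° − (RT/nF) ln Q = 3.10 − (8.314×363)/(2×96485) × (5.776) = 3.100 − 0.090 = 3.010 V.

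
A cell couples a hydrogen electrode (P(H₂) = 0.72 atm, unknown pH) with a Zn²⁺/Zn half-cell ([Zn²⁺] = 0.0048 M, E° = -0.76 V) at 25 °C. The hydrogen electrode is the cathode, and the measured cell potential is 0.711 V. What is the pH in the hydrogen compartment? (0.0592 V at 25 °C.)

E°_cell = 0.76 V and n = 2.
log Q = n(E° − E)/0.0592 = 2×(0.76 − 0.711)/0.0592 = 1.655.
With Q = [Zn²⁺]·P(H₂) / [H⁺]^2, solving for [H⁺] gives log[H⁺] = -2.058, so pH = 2.06.

pH = 2.06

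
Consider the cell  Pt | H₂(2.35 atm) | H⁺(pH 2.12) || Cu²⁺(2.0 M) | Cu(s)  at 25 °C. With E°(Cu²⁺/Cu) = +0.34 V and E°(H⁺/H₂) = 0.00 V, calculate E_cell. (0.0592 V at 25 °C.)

The Cu²⁺/Cu couple is the cathode, so E°_cell = 0.34 V; n = 2.
[H⁺] = 10^(−2.12) = 0.0076 M, and Q = [H⁺]^2 / ([Cu²⁺]·P(H₂)) = 1.22 × 10^-5.
E = E° − (0.0592/2) log Q = 0.34 − (0.0592/2)(-4.912) = 0.485 V.

0.49 V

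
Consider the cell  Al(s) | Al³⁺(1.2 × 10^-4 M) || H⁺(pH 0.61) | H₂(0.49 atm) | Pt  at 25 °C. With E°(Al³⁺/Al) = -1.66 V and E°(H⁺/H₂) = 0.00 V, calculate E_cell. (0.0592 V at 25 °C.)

The hydrogen couple is the cathode, so E°_cell = 1.66 V; n = 6.
[H⁺] = 10^(−0.61) = 0.25 M, and Q = [Al³⁺]^2·P(H₂)^3 / [H⁺]^6 = 7.74 × 10^-6.
E = E° − (0.0592/6) log Q = 1.66 − (0.0592/6)(-5.111) = 1.710 V.

1.71 V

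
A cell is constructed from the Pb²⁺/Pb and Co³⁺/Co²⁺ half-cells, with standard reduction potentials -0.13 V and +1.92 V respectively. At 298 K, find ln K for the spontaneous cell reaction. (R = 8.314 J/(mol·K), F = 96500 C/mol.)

E°_cell = +1.92 − (-0.13) = 2.05 V, with n = 2 electrons transferred.
At equilibrium E = 0, so the Nernst equation gives ln K = nFE°/RT = (2)(96500)(2.05)/((8.314)(298)) = 159.69.

ln K = 159.7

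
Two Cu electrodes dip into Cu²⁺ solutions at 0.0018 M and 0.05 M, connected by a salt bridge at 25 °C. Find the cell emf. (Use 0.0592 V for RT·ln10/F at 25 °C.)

0.043 V

Both half-cells are Cu²⁺/Cu, so E°_cell = 0. The concentrated side is the cathode; the cell reaction moves Cu²⁺ from high to low concentration with n = 2.
Q = [Cu²⁺]_dilute/[Cu²⁺]_conc = 0.0018/0.05 = 0.0360.
E = 0 − (0.0592/2) log Q = −(0.0592/2)(-1.444) = 0.0427 V.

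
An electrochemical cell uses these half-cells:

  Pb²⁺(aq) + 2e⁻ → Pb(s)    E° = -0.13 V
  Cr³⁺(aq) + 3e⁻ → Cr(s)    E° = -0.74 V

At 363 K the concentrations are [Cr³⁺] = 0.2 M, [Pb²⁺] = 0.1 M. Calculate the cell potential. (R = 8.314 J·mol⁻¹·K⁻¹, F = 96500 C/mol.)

0.591 V

The Pb²⁺/Pb couple has the higher reduction potential and acts as the cathode, so E°_cell = -0.13 − (-0.74) = 0.61 V.
Balancing electrons gives n = 6; the reaction quotient is Q = [Cr³⁺]^2/[Pb²⁺]^3 = 40.0.
E = E° − (RT/nF) ln Q = 0.61 − (8.314×363)/(6×96500) × (3.689) = 0.610 − 0.019 = 0.591 V.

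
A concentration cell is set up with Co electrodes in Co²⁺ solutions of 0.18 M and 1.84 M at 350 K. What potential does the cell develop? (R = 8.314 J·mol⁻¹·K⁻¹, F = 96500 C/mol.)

0.035 V

Both half-cells are Co²⁺/Co, so E°_cell = 0. The concentrated side is the cathode; the cell reaction moves Co²⁺ from high to low concentration with n = 2.
Q = [Co²⁺]_dilute/[Co²⁺]_conc = 0.18/1.84 = 0.0978.
E = 0 − (RT/nF) ln Q = −((8.314×350)/(2×96500))(-2.325) = 0.0351 V.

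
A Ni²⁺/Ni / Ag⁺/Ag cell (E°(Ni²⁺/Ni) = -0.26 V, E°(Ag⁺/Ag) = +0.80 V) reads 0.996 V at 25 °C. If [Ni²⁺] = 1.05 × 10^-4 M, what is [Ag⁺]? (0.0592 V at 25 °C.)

From the Nernst equation, log Q = n(E° − E)/0.0592 = 2(1.06 − 0.996)/0.0592 = 2.162, so Q = 145.
With Q = [Ni²⁺]/[Ag⁺]^2 and the known concentrations, [Ag⁺]^2 in the denominator gives [Ag⁺] = 8.5 × 10^-4 M.

8.5 × 10^-4 M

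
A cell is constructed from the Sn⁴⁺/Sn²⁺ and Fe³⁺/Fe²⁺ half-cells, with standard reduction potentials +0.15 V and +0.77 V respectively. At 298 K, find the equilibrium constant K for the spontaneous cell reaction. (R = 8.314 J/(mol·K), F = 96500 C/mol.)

E°_cell = +0.77 − (+0.15) = 0.62 V, with n = 2 electrons transferred.
At equilibrium E = 0, so the Nernst equation gives ln K = nFE°/RT = (2)(96500)(0.62)/((8.314)(298)) = 48.30.
K = e^48.30 = 9.4 × 10^20.

9.4 × 10^20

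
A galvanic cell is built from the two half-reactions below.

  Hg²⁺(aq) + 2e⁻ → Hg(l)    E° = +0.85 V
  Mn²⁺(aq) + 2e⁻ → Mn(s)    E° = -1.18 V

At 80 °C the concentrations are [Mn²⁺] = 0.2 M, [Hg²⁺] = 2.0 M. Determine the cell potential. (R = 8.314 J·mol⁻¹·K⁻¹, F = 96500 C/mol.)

2.07 V

The Hg²⁺/Hg couple has the higher reduction potential and acts as the cathode, so E°_cell = +0.85 − (-1.18) = 2.03 V.
Balancing electrons gives n = 2; the reaction quotient is Q = [Mn²⁺]/[Hg²⁺] = 0.100.
E = E° − (RT/nF) ln Q = 2.03 − (8.314×353)/(2×96500) × (-2.303) = 2.030 + 0.035 = 2.065 V.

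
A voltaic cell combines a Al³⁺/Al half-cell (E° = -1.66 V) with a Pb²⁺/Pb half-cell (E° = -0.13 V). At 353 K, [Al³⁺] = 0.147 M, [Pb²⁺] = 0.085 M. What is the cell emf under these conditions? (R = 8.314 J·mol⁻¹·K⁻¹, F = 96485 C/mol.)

The Pb²⁺/Pb couple has the higher reduction potential and acts as the cathode, so E°_cell = -0.13 − (-1.66) = 1.53 V.
Balancing electrons gives n = 6; the reaction quotient is Q = [Al³⁺]^2/[Pb²⁺]^3 = 35.2.
E = E° − (RT/nF) ln Q = 1.53 − (8.314×353)/(6×96485) × (3.561) = 1.530 − 0.018 = 1.512 V.

1.51 V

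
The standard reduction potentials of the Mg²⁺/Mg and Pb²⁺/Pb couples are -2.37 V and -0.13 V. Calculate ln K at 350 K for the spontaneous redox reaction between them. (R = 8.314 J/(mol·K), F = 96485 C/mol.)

E°_cell = -0.13 − (-2.37) = 2.24 V, with n = 2 electrons transferred.
At equilibrium E = 0, so the Nernst equation gives ln K = nFE°/RT = (2)(96485)(2.24)/((8.314)(350)) = 148.55.

ln K = 148.5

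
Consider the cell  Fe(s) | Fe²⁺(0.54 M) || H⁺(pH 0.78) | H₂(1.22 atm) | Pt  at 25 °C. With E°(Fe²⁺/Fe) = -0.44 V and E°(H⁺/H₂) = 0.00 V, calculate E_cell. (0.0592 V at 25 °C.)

0.40 V

The hydrogen couple is the cathode, so E°_cell = 0.44 V; n = 2.
[H⁺] = 10^(−0.78) = 0.17 M, and Q = [Fe²⁺]·P(H₂) / [H⁺]^2 = 23.9.
E = E° − (0.0592/2) log Q = 0.44 − (0.0592/2)(1.379) = 0.399 V.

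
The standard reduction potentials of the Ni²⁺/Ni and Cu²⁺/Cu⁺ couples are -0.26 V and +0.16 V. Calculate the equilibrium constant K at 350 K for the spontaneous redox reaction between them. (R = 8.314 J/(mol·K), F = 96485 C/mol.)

1.2 × 10^12

E°_cell = +0.16 − (-0.26) = 0.42 V, with n = 2 electrons transferred.
At equilibrium E = 0, so the Nernst equation gives ln K = nFE°/RT = (2)(96485)(0.42)/((8.314)(350)) = 27.85.
K = e^27.85 = 1.2 × 10^12.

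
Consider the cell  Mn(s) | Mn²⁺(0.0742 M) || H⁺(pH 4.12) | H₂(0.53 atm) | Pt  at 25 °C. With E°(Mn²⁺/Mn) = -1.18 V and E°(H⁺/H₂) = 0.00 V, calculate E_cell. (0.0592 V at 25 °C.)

0.98 V

The hydrogen couple is the cathode, so E°_cell = 1.18 V; n = 2.
[H⁺] = 10^(−4.12) = 7.6 × 10^-5 M, and Q = [Mn²⁺]·P(H₂) / [H⁺]^2 = 6.83 × 10^6.
E = E° − (0.0592/2) log Q = 1.18 − (0.0592/2)(6.835) = 0.978 V.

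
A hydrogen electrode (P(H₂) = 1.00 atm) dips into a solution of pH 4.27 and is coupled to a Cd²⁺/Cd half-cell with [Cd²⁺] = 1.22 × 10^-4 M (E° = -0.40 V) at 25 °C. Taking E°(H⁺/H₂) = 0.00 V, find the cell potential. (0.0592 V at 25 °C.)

0.26 V

The hydrogen couple is the cathode, so E°_cell = 0.40 V; n = 2.
[H⁺] = 10^(−4.27) = 5.4 × 10^-5 M, and Q = [Cd²⁺]·P(H₂) / [H⁺]^2 = 4.23 × 10^4.
E = E° − (0.0592/2) log Q = 0.40 − (0.0592/2)(4.626) = 0.263 V.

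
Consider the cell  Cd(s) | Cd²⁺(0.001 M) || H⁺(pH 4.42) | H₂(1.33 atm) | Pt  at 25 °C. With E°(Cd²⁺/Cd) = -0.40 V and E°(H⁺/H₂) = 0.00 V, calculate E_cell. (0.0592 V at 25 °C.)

The hydrogen couple is the cathode, so E°_cell = 0.40 V; n = 2.
[H⁺] = 10^(−4.42) = 3.8 × 10^-5 M, and Q = [Cd²⁺]·P(H₂) / [H⁺]^2 = 9.2 × 10^5.
E = E° − (0.0592/2) log Q = 0.40 − (0.0592/2)(5.964) = 0.223 V.

0.22 V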